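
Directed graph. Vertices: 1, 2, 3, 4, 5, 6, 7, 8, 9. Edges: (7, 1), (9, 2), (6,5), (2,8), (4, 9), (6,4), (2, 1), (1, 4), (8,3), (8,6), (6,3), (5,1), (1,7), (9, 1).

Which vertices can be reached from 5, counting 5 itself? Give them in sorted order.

1, 2, 3, 4, 5, 6, 7, 8, 9

Start at 5.
Its neighbours: 1.
Then their neighbours: 4, 7.
Then next layer: 9.
Then next layer: 2.
Then next layer: 8.
Then next layer: 3, 6.
Every vertex is now reached.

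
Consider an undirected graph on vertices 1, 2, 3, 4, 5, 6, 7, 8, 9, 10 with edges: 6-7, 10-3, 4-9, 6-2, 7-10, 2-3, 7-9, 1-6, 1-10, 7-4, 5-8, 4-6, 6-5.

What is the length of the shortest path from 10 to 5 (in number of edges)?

3

Distance 0: 10.
Distance 1: 1, 3, 7.
Distance 2: 2, 4, 6, 9.
Distance 3: 5 — contains 5.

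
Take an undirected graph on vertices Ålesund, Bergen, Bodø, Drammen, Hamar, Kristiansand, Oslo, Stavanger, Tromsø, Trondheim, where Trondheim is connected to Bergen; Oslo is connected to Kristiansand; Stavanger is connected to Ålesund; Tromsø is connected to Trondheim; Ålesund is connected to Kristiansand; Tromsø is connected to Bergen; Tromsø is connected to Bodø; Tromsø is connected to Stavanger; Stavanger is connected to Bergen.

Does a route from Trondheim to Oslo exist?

Yes

Explore from Trondheim.
Distance 1: reach Bergen, Tromsø.
Distance 2: reach Bodø, Stavanger.
Distance 3: reach Ålesund.
Distance 4: reach Kristiansand.
Distance 5: reach Oslo.
Found Oslo.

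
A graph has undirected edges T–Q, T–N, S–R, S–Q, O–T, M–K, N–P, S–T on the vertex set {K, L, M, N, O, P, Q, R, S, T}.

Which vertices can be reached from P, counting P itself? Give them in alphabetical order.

N, O, P, Q, R, S, T

Start at P.
Its neighbours: N.
Then their neighbours: T.
Then next layer: O, Q, S.
Then next layer: R.
Nothing further is reachable.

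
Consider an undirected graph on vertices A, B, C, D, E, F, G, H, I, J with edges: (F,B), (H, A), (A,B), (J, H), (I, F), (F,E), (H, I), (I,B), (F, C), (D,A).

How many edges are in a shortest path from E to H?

Distance 0: E.
Distance 1: F.
Distance 2: B, C, I.
Distance 3: A, H — contains H.

3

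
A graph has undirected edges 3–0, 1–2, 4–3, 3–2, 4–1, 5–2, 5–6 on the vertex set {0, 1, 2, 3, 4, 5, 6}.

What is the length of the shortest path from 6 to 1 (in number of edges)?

3

Distance 0: 6.
Distance 1: 5.
Distance 2: 2.
Distance 3: 1, 3 — contains 1.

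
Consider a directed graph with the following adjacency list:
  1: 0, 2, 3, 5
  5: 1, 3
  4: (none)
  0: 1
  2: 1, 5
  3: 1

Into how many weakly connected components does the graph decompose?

2

From 0: component {0, 1, 2, 3, 5}.
From 4: component {4}.
That's 2 components.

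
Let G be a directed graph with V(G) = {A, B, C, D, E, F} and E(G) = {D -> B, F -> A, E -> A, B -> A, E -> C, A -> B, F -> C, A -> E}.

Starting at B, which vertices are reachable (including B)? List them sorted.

A, B, C, E

Start at B.
Its neighbours: A.
Then their neighbours: E.
Then next layer: C.
Nothing further is reachable.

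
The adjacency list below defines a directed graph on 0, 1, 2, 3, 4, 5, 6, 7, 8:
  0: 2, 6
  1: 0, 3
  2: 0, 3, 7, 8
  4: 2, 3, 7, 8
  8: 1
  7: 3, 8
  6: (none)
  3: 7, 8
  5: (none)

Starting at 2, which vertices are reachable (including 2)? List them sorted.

Start at 2.
Its neighbours: 0, 3, 7, 8.
Then their neighbours: 1, 6.
Nothing further is reachable.

0, 1, 2, 3, 6, 7, 8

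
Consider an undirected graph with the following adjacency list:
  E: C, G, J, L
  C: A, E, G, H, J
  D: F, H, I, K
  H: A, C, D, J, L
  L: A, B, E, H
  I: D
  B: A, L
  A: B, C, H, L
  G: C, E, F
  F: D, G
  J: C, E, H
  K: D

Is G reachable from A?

Explore from A.
Distance 1: reach B, C, H, L.
Distance 2: reach D, E, G, J.
Found G.

Yes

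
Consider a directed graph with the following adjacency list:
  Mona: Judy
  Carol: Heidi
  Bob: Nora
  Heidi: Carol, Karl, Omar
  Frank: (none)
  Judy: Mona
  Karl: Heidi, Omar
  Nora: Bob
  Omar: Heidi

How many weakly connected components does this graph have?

4

From Bob: component {Bob, Nora}.
From Carol: component {Carol, Heidi, Karl, Omar}.
From Frank: component {Frank}.
From Judy: component {Judy, Mona}.
That's 4 components.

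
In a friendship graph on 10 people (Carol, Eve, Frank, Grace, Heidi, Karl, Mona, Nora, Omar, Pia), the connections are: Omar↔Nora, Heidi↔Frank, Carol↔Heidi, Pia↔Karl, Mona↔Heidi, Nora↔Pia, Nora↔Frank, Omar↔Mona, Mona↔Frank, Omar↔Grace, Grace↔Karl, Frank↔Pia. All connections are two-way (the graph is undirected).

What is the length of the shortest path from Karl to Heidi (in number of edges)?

Distance 0: Karl.
Distance 1: Grace, Pia.
Distance 2: Frank, Nora, Omar.
Distance 3: Heidi, Mona — contains Heidi.

3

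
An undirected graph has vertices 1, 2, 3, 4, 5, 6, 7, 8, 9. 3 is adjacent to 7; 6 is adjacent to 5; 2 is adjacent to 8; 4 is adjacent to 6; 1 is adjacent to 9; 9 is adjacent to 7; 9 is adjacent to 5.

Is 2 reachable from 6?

Explore from 6.
Distance 1: reach 4, 5.
Distance 2: reach 9.
Distance 3: reach 1, 7.
Distance 4: reach 3.
The search is exhausted without reaching 2; it lies in a different component.

No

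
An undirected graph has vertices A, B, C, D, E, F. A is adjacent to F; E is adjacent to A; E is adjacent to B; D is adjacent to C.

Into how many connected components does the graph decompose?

2

From A: component {A, B, E, F}.
From C: component {C, D}.
That's 2 components.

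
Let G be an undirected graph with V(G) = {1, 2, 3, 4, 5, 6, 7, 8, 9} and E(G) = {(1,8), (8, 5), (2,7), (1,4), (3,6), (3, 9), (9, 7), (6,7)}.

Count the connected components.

2

From 1: component {1, 4, 5, 8}.
From 2: component {2, 3, 6, 7, 9}.
That's 2 components.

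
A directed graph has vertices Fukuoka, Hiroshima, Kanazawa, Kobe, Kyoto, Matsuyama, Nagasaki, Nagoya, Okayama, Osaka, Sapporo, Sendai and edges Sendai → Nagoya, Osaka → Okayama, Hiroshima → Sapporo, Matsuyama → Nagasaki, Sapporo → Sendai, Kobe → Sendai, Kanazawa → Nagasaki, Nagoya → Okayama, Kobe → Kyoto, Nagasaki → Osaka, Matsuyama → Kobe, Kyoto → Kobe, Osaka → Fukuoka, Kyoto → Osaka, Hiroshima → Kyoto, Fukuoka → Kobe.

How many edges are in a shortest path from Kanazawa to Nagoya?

Distance 0: Kanazawa.
Distance 1: Nagasaki.
Distance 2: Osaka.
Distance 3: Fukuoka, Okayama.
Distance 4: Kobe.
Distance 5: Kyoto, Sendai.
Distance 6: Nagoya — contains Nagoya.

6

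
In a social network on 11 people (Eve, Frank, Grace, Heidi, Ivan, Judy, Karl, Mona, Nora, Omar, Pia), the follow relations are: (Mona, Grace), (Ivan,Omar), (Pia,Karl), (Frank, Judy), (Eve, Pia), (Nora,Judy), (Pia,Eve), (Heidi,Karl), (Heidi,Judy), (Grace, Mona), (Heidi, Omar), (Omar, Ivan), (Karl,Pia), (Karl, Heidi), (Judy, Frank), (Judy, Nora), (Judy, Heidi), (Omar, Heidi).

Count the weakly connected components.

2

From Eve: component {Eve, Frank, Heidi, Ivan, Judy, Karl, Nora, Omar, Pia}.
From Grace: component {Grace, Mona}.
That's 2 components.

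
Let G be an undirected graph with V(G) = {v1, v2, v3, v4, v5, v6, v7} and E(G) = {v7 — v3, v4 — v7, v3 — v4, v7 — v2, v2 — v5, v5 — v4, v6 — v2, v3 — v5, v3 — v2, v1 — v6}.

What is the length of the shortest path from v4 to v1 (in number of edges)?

4

Distance 0: v4.
Distance 1: v3, v5, v7.
Distance 2: v2.
Distance 3: v6.
Distance 4: v1 — contains v1.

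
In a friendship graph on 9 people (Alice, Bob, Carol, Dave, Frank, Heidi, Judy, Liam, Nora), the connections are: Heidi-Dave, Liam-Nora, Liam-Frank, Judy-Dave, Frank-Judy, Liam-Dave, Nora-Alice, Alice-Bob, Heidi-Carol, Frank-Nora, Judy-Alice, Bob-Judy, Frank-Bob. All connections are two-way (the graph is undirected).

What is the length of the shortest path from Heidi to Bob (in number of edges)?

3

Distance 0: Heidi.
Distance 1: Carol, Dave.
Distance 2: Judy, Liam.
Distance 3: Alice, Bob, Frank, Nora — contains Bob.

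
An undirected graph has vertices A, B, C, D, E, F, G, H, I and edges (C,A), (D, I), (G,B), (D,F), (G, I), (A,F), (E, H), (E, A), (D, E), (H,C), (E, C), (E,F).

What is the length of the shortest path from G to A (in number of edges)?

Distance 0: G.
Distance 1: B, I.
Distance 2: D.
Distance 3: E, F.
Distance 4: A, C, H — contains A.

4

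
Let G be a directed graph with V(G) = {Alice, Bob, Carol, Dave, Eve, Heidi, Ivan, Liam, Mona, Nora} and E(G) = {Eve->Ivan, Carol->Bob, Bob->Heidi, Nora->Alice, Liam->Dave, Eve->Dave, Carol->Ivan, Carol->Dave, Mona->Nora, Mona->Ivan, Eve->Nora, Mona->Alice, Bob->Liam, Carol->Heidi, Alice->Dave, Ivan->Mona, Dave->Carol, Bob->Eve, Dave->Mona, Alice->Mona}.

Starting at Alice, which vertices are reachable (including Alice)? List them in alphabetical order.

Alice, Bob, Carol, Dave, Eve, Heidi, Ivan, Liam, Mona, Nora

Start at Alice.
Its neighbours: Dave, Mona.
Then their neighbours: Carol, Ivan, Nora.
Then next layer: Bob, Heidi.
Then next layer: Eve, Liam.
Every vertex is now reached.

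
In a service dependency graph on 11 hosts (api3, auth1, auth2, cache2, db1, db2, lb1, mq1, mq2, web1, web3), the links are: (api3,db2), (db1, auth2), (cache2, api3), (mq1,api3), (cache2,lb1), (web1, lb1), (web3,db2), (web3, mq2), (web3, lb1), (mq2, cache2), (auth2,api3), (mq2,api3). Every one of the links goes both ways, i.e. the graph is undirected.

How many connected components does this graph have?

2

From api3: component {api3, auth2, cache2, db1, db2, lb1, mq1, mq2, web1, web3}.
From auth1: component {auth1}.
That's 2 components.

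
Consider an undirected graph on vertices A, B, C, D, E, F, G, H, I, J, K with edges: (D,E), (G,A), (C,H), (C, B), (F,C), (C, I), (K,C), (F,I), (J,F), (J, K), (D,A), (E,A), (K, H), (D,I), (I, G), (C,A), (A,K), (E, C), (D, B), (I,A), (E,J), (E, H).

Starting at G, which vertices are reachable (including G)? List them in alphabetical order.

A, B, C, D, E, F, G, H, I, J, K

Start at G.
Its neighbours: A, I.
Then their neighbours: C, D, E, F, K.
Then next layer: B, H, J.
Every vertex is now reached.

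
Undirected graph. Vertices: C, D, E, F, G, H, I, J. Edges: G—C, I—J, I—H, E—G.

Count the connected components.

From C: component {C, E, G}.
From D: component {D}.
From F: component {F}.
From H: component {H, I, J}.
That's 4 components.

4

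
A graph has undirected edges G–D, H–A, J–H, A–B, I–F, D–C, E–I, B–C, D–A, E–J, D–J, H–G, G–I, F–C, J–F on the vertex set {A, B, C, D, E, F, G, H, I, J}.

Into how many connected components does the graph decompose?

From A: component {A, B, C, D, E, F, G, H, I, J}.
That's 1 component.

1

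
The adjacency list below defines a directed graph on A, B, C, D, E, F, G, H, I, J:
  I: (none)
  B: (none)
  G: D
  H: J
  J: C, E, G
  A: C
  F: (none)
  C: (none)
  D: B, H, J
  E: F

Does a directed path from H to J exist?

Yes

Explore from H.
Distance 1: reach J.
Found J.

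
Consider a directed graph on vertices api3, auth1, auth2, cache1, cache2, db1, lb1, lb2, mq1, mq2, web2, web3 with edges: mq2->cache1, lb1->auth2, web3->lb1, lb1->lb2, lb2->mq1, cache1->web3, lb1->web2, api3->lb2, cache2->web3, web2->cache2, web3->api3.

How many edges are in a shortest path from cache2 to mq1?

Distance 0: cache2.
Distance 1: web3.
Distance 2: api3, lb1.
Distance 3: auth2, lb2, web2.
Distance 4: mq1 — contains mq1.

4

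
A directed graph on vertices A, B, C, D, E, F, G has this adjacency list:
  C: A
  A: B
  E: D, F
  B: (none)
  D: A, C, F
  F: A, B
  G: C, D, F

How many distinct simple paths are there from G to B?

G→C→A→B
G→D→A→B
G→D→C→A→B
G→D→F→A→B
G→D→F→B
G→F→A→B
G→F→B

7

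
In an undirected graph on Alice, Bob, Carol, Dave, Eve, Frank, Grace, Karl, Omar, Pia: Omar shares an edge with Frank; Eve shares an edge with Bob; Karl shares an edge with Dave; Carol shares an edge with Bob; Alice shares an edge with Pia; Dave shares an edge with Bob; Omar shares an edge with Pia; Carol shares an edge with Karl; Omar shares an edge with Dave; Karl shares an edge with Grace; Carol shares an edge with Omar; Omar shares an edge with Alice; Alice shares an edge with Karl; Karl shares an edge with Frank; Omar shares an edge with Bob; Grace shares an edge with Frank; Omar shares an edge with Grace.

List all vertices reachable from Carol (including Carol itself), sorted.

Start at Carol.
Its neighbours: Bob, Karl, Omar.
Then their neighbours: Alice, Dave, Eve, Frank, Grace, Pia.
Every vertex is now reached.

Alice, Bob, Carol, Dave, Eve, Frank, Grace, Karl, Omar, Pia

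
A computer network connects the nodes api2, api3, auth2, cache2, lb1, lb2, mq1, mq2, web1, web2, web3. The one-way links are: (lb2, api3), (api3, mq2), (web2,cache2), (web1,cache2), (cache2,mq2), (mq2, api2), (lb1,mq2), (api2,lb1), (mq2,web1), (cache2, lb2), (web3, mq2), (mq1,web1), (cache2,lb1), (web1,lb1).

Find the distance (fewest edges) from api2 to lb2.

5

Distance 0: api2.
Distance 1: lb1.
Distance 2: mq2.
Distance 3: web1.
Distance 4: cache2.
Distance 5: lb2 — contains lb2.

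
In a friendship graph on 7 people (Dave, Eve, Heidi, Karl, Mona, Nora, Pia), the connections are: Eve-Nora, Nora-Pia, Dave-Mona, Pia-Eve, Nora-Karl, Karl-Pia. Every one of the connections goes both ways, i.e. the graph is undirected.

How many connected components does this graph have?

3

From Dave: component {Dave, Mona}.
From Eve: component {Eve, Karl, Nora, Pia}.
From Heidi: component {Heidi}.
That's 3 components.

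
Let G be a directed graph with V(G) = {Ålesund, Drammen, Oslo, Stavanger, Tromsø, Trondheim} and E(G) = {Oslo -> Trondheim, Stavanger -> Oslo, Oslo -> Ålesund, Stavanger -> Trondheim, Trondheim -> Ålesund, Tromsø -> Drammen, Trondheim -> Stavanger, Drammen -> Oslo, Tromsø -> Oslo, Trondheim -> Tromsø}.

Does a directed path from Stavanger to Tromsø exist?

Explore from Stavanger.
Distance 1: reach Oslo, Trondheim.
Distance 2: reach Ålesund, Tromsø.
Found Tromsø.

Yes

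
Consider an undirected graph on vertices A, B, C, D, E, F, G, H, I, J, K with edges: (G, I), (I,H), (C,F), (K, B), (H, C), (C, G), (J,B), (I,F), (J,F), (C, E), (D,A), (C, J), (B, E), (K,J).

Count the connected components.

From A: component {A, D}.
From B: component {B, C, E, F, G, H, I, J, K}.
That's 2 components.

2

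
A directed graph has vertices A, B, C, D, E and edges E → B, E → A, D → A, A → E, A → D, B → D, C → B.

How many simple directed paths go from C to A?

C→B→D→A

1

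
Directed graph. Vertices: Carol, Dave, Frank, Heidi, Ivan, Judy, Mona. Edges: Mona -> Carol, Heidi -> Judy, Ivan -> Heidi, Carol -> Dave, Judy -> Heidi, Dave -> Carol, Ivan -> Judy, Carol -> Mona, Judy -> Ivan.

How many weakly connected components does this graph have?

From Carol: component {Carol, Dave, Mona}.
From Frank: component {Frank}.
From Heidi: component {Heidi, Ivan, Judy}.
That's 3 components.

3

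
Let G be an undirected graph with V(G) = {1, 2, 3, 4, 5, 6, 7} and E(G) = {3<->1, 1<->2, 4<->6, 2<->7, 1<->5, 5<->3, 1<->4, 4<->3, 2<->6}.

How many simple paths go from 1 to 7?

4

1–2–7
1–3–4–6–2–7
1–4–6–2–7
1–5–3–4–6–2–7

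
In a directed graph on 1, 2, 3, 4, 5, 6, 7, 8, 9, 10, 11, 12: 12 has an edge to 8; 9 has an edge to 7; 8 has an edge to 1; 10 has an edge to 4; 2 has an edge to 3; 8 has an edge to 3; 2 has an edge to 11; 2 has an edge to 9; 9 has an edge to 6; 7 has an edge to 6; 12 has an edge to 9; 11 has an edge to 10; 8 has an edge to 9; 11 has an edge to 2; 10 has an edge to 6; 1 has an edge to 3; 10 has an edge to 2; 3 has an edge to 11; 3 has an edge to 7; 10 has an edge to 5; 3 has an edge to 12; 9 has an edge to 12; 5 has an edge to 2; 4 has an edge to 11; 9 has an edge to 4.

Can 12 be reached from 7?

Explore from 7.
Distance 1: reach 6.
The search from 7 is exhausted; no directed path reaches 12.

No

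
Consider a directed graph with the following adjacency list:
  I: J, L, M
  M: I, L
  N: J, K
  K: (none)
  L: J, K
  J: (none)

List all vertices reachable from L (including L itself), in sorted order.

Start at L.
Its neighbours: J, K.
Nothing further is reachable.

J, K, L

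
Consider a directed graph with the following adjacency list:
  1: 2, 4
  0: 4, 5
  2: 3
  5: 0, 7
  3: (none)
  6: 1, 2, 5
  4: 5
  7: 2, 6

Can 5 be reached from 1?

Yes

Explore from 1.
Distance 1: reach 2, 4.
Distance 2: reach 3, 5.
Found 5.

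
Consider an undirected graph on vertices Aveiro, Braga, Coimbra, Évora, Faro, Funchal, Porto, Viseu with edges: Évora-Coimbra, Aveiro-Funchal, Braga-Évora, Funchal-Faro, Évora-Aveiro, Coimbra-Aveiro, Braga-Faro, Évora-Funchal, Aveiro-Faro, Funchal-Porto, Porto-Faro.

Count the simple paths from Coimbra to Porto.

Coimbra–Aveiro–Évora–Braga–Faro–Funchal–Porto
Coimbra–Aveiro–Évora–Braga–Faro–Porto
Coimbra–Aveiro–Évora–Funchal–Faro–Porto
Coimbra–Aveiro–Évora–Funchal–Porto
Coimbra–Aveiro–Faro–Braga–Évora–Funchal–Porto
Coimbra–Aveiro–Faro–Funchal–Porto
Coimbra–Aveiro–Faro–Porto
Coimbra–Aveiro–Funchal–Évora–Braga–Faro–Porto
... and 12 more.

20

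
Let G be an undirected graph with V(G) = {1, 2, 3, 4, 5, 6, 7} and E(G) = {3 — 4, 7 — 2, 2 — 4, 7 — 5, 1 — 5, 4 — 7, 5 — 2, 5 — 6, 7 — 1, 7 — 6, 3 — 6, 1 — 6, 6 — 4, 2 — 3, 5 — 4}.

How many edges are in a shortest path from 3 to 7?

Distance 0: 3.
Distance 1: 2, 4, 6.
Distance 2: 1, 5, 7 — contains 7.

2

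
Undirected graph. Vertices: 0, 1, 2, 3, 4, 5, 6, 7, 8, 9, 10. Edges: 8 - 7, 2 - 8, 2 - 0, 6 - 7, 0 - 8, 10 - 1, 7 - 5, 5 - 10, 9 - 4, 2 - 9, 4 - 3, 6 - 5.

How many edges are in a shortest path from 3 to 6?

6

Distance 0: 3.
Distance 1: 4.
Distance 2: 9.
Distance 3: 2.
Distance 4: 0, 8.
Distance 5: 7.
Distance 6: 5, 6 — contains 6.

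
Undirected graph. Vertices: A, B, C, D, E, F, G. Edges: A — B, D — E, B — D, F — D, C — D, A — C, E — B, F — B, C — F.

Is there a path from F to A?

Yes

Explore from F.
Distance 1: reach B, C, D.
Distance 2: reach A, E.
Found A.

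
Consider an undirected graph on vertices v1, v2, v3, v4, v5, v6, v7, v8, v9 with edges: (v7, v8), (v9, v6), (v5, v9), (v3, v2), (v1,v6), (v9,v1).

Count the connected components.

From v1: component {v1, v5, v6, v9}.
From v2: component {v2, v3}.
From v4: component {v4}.
From v7: component {v7, v8}.
That's 4 components.

4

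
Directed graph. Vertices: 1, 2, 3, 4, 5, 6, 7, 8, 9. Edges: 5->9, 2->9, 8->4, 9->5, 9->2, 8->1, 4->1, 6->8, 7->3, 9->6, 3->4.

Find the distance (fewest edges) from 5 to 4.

4

Distance 0: 5.
Distance 1: 9.
Distance 2: 2, 6.
Distance 3: 8.
Distance 4: 1, 4 — contains 4.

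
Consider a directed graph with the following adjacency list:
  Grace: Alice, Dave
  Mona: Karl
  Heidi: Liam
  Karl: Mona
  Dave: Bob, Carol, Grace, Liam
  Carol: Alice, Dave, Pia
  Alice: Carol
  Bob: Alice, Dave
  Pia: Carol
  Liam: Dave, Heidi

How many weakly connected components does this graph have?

2

From Alice: component {Alice, Bob, Carol, Dave, Grace, Heidi, Liam, Pia}.
From Karl: component {Karl, Mona}.
That's 2 components.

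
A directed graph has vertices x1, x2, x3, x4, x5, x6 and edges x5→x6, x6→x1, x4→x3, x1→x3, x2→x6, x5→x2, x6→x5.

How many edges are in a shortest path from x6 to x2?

2

Distance 0: x6.
Distance 1: x1, x5.
Distance 2: x2, x3 — contains x2.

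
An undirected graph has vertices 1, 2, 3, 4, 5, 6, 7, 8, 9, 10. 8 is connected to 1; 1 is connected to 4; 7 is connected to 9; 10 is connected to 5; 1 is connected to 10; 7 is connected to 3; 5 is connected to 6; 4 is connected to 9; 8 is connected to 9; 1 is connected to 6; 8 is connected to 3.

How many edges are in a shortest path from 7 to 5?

5

Distance 0: 7.
Distance 1: 3, 9.
Distance 2: 4, 8.
Distance 3: 1.
Distance 4: 6, 10.
Distance 5: 5 — contains 5.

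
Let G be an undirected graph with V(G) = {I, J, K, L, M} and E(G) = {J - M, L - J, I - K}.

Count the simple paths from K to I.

1

K–I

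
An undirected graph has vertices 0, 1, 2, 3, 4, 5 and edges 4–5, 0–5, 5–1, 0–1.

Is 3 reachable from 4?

No

Explore from 4.
Distance 1: reach 5.
Distance 2: reach 0, 1.
The search is exhausted without reaching 3; it lies in a different component.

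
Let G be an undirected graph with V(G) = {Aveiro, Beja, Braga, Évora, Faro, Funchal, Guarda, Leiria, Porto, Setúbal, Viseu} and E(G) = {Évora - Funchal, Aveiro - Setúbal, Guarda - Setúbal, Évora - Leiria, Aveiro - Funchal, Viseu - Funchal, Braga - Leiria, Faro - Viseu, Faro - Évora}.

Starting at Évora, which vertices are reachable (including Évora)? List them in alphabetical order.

Start at Évora.
Its neighbours: Faro, Funchal, Leiria.
Then their neighbours: Aveiro, Braga, Viseu.
Then next layer: Setúbal.
Then next layer: Guarda.
Nothing further is reachable.

Aveiro, Braga, Évora, Faro, Funchal, Guarda, Leiria, Setúbal, Viseu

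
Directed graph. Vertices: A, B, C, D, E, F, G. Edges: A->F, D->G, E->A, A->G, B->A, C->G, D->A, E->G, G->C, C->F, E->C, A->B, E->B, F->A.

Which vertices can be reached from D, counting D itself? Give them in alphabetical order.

Start at D.
Its neighbours: A, G.
Then their neighbours: B, C, F.
Nothing further is reachable.

A, B, C, D, F, G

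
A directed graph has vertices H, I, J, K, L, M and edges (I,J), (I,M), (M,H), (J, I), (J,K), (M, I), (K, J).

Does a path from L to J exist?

L has no outgoing edges, so nothing is reachable from it.

No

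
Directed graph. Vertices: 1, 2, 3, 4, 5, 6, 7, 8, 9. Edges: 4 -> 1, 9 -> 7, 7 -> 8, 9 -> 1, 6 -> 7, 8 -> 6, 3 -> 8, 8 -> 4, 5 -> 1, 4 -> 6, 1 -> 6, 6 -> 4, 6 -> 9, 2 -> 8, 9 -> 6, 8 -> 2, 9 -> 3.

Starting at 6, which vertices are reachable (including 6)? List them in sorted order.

1, 2, 3, 4, 6, 7, 8, 9

Start at 6.
Its neighbours: 4, 7, 9.
Then their neighbours: 1, 3, 8.
Then next layer: 2.
Nothing further is reachable.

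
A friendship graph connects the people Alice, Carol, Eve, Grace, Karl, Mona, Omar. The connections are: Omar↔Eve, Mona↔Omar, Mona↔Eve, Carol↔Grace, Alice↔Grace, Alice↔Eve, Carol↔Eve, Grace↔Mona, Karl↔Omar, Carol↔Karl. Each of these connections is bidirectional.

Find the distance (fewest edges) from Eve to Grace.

2

Distance 0: Eve.
Distance 1: Alice, Carol, Mona, Omar.
Distance 2: Grace, Karl — contains Grace.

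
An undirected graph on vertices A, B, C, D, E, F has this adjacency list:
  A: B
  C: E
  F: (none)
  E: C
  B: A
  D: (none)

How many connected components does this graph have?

From A: component {A, B}.
From C: component {C, E}.
From D: component {D}.
From F: component {F}.
That's 4 components.

4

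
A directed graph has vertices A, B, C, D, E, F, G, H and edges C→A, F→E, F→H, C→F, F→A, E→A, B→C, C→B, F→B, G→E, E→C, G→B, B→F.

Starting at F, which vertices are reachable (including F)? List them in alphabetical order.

Start at F.
Its neighbours: A, B, E, H.
Then their neighbours: C.
Nothing further is reachable.

A, B, C, E, F, H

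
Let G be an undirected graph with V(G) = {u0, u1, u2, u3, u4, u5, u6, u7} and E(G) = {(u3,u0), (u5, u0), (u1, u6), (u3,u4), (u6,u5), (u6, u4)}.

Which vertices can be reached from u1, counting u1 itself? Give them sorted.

Start at u1.
Its neighbours: u6.
Then their neighbours: u4, u5.
Then next layer: u0, u3.
Nothing further is reachable.

u0, u1, u3, u4, u5, u6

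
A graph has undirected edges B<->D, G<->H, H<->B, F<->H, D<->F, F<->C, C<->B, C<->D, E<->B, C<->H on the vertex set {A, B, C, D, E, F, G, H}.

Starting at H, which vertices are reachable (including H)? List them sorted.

Start at H.
Its neighbours: B, C, F, G.
Then their neighbours: D, E.
Nothing further is reachable.

B, C, D, E, F, G, H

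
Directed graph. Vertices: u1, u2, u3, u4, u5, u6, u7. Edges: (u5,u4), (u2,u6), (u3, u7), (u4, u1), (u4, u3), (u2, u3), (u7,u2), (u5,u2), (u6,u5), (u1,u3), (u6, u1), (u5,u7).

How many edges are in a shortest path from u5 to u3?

2

Distance 0: u5.
Distance 1: u2, u4, u7.
Distance 2: u1, u3, u6 — contains u3.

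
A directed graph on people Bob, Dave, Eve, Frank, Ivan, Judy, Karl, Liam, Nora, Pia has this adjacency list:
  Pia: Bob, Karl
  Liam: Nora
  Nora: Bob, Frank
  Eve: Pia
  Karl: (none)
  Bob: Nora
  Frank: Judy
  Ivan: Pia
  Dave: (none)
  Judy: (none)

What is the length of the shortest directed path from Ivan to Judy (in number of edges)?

Distance 0: Ivan.
Distance 1: Pia.
Distance 2: Bob, Karl.
Distance 3: Nora.
Distance 4: Frank.
Distance 5: Judy — contains Judy.

5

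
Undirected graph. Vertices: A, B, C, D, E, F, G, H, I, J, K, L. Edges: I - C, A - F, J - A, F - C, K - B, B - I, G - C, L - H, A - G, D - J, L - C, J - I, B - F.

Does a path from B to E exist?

No

Explore from B.
Distance 1: reach F, I, K.
Distance 2: reach A, C, J.
Distance 3: reach D, G, L.
Distance 4: reach H.
The search is exhausted without reaching E; it lies in a different component.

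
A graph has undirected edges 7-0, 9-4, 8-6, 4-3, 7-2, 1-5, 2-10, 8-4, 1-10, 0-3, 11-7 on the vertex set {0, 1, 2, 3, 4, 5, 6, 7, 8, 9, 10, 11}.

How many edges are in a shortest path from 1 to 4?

6

Distance 0: 1.
Distance 1: 5, 10.
Distance 2: 2.
Distance 3: 7.
Distance 4: 0, 11.
Distance 5: 3.
Distance 6: 4 — contains 4.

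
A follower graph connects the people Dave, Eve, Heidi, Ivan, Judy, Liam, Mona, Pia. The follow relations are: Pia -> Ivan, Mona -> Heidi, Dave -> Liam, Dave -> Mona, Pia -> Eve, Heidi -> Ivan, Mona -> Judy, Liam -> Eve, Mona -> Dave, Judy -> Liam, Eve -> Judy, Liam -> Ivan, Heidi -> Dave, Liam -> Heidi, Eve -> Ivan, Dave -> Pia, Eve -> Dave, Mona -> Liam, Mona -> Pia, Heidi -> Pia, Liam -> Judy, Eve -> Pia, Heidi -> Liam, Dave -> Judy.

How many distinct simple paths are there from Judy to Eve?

4

Judy→Liam→Eve
Judy→Liam→Heidi→Dave→Mona→Pia→Eve
Judy→Liam→Heidi→Dave→Pia→Eve
Judy→Liam→Heidi→Pia→Eve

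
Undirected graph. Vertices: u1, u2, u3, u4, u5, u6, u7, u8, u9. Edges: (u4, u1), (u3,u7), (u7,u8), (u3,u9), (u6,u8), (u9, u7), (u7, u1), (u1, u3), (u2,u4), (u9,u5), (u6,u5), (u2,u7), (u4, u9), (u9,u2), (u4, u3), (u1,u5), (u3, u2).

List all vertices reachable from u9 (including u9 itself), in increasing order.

Start at u9.
Its neighbours: u2, u3, u4, u5, u7.
Then their neighbours: u1, u6, u8.
Every vertex is now reached.

u1, u2, u3, u4, u5, u6, u7, u8, u9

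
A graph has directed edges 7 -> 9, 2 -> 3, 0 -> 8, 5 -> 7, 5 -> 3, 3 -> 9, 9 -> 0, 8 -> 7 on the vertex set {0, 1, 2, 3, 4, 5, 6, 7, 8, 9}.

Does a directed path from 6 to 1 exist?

No

6 has no outgoing edges, so nothing is reachable from it.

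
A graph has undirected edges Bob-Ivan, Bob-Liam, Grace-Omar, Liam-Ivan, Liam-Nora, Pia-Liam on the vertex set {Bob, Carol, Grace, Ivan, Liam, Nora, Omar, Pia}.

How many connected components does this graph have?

3

From Bob: component {Bob, Ivan, Liam, Nora, Pia}.
From Carol: component {Carol}.
From Grace: component {Grace, Omar}.
That's 3 components.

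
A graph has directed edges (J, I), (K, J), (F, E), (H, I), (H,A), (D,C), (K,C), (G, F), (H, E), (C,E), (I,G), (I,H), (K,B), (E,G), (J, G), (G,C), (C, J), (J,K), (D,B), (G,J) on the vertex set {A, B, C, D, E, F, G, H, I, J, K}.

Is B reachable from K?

Explore from K.
Distance 1: reach B, C, J.
Found B.

Yes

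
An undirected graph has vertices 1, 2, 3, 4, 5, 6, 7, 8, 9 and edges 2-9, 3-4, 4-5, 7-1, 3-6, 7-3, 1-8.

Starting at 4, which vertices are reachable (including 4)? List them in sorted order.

1, 3, 4, 5, 6, 7, 8

Start at 4.
Its neighbours: 3, 5.
Then their neighbours: 6, 7.
Then next layer: 1.
Then next layer: 8.
Nothing further is reachable.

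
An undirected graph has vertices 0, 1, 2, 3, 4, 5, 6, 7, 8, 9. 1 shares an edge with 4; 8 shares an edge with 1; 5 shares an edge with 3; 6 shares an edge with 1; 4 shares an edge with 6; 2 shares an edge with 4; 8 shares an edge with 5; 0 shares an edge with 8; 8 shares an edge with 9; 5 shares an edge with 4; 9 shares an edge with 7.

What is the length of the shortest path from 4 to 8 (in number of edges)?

Distance 0: 4.
Distance 1: 1, 2, 5, 6.
Distance 2: 3, 8 — contains 8.

2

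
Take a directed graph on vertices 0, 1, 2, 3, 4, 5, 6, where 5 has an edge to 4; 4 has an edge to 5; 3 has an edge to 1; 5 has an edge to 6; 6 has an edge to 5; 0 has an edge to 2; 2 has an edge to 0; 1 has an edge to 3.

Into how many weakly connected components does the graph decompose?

From 0: component {0, 2}.
From 1: component {1, 3}.
From 4: component {4, 5, 6}.
That's 3 components.

3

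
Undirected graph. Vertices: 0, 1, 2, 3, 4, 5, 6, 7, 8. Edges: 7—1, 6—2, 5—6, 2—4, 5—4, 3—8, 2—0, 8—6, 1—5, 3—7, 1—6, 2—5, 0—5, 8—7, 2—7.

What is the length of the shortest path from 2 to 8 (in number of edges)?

2

Distance 0: 2.
Distance 1: 0, 4, 5, 6, 7.
Distance 2: 1, 3, 8 — contains 8.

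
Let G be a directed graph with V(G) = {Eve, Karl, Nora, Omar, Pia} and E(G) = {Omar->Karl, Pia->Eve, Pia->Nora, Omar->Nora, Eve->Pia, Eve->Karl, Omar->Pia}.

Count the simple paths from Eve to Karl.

Eve→Karl

1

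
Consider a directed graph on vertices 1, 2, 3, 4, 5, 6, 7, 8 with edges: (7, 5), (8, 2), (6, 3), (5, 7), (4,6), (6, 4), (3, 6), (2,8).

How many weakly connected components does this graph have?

4

From 1: component {1}.
From 2: component {2, 8}.
From 3: component {3, 4, 6}.
From 5: component {5, 7}.
That's 4 components.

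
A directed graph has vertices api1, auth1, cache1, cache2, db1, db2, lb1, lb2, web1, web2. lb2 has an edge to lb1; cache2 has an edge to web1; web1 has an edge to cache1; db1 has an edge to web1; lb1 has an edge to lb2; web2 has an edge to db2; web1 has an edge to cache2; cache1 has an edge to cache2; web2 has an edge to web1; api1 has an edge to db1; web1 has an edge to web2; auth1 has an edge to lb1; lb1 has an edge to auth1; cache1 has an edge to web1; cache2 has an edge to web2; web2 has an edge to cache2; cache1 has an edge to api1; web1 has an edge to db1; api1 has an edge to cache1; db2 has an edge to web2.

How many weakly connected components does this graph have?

From api1: component {api1, cache1, cache2, db1, db2, web1, web2}.
From auth1: component {auth1, lb1, lb2}.
That's 2 components.

2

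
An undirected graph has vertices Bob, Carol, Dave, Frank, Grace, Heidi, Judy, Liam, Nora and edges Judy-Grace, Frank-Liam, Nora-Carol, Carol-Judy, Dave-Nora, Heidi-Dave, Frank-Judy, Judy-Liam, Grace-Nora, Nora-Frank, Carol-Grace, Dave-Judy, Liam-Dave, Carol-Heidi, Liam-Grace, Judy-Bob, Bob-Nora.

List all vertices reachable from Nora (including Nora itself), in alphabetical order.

Bob, Carol, Dave, Frank, Grace, Heidi, Judy, Liam, Nora

Start at Nora.
Its neighbours: Bob, Carol, Dave, Frank, Grace.
Then their neighbours: Heidi, Judy, Liam.
Every vertex is now reached.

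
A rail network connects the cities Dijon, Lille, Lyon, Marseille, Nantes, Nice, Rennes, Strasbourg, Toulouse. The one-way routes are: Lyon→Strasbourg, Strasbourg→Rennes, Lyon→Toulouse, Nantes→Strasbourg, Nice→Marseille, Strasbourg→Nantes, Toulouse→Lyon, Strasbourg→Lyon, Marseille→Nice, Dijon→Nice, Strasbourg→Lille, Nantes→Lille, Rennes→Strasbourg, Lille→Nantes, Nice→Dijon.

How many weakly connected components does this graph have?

2

From Dijon: component {Dijon, Marseille, Nice}.
From Lille: component {Lille, Lyon, Nantes, Rennes, Strasbourg, Toulouse}.
That's 2 components.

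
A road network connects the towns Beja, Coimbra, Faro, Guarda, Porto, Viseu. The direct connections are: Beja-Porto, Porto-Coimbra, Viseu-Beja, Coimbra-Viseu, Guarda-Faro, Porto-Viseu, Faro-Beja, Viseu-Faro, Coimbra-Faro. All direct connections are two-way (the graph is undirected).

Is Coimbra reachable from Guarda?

Explore from Guarda.
Distance 1: reach Faro.
Distance 2: reach Beja, Coimbra, Viseu.
Found Coimbra.

Yes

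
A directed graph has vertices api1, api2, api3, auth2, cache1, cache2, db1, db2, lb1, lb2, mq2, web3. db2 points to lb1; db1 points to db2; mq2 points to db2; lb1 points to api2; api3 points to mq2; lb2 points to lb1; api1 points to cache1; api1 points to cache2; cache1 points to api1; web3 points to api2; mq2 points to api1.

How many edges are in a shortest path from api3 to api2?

4

Distance 0: api3.
Distance 1: mq2.
Distance 2: api1, db2.
Distance 3: cache1, cache2, lb1.
Distance 4: api2 — contains api2.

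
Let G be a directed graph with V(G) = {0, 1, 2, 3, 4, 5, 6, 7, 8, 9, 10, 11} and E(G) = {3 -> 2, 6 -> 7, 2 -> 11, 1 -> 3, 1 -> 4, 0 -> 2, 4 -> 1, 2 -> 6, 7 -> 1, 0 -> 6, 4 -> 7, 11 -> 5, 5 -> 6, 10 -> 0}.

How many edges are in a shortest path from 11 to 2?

Distance 0: 11.
Distance 1: 5.
Distance 2: 6.
Distance 3: 7.
Distance 4: 1.
Distance 5: 3, 4.
Distance 6: 2 — contains 2.

6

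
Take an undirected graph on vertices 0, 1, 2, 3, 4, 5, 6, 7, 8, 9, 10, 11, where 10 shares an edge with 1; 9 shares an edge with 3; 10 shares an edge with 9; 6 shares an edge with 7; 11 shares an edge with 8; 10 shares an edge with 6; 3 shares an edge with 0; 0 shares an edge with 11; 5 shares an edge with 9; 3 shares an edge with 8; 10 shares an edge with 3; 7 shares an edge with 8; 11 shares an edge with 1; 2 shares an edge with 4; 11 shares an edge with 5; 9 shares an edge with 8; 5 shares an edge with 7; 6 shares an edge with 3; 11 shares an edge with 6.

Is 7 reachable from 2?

No

Explore from 2.
Distance 1: reach 4.
The search is exhausted without reaching 7; it lies in a different component.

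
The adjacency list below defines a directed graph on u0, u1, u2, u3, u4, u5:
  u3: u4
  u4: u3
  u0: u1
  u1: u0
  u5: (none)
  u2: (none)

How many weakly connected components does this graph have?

4

From u0: component {u0, u1}.
From u2: component {u2}.
From u3: component {u3, u4}.
From u5: component {u5}.
That's 4 components.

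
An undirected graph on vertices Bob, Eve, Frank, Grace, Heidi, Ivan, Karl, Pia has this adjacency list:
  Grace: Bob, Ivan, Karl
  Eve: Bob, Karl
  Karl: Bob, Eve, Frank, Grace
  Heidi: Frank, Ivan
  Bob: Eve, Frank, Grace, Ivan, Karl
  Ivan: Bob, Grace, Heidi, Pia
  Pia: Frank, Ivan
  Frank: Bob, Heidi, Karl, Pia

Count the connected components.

1

From Bob: component {Bob, Eve, Frank, Grace, Heidi, Ivan, Karl, Pia}.
That's 1 component.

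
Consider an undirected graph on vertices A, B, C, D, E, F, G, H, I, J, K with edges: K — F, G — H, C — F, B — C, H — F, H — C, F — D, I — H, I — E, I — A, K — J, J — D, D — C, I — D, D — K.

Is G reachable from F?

Yes

Explore from F.
Distance 1: reach C, D, H, K.
Distance 2: reach B, G, I, J.
Found G.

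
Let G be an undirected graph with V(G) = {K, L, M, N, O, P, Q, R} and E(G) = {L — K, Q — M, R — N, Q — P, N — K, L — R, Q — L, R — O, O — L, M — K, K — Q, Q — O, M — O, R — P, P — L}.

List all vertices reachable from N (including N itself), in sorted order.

K, L, M, N, O, P, Q, R

Start at N.
Its neighbours: K, R.
Then their neighbours: L, M, O, P, Q.
Every vertex is now reached.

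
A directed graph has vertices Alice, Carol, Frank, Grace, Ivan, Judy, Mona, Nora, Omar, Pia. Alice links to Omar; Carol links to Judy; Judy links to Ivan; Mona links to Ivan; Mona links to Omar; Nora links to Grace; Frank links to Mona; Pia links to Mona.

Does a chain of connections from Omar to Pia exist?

No

Omar has no outgoing edges, so nothing is reachable from it.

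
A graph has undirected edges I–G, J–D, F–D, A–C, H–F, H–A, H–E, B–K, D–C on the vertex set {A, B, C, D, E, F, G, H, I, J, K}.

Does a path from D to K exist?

Explore from D.
Distance 1: reach C, F, J.
Distance 2: reach A, H.
Distance 3: reach E.
The search is exhausted without reaching K; it lies in a different component.

No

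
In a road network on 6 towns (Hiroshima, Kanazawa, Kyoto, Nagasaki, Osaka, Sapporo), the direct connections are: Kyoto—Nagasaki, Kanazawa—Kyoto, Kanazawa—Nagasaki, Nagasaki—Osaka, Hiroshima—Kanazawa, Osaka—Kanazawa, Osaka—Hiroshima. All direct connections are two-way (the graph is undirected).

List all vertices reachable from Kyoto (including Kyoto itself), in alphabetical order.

Hiroshima, Kanazawa, Kyoto, Nagasaki, Osaka

Start at Kyoto.
Its neighbours: Kanazawa, Nagasaki.
Then their neighbours: Hiroshima, Osaka.
Nothing further is reachable.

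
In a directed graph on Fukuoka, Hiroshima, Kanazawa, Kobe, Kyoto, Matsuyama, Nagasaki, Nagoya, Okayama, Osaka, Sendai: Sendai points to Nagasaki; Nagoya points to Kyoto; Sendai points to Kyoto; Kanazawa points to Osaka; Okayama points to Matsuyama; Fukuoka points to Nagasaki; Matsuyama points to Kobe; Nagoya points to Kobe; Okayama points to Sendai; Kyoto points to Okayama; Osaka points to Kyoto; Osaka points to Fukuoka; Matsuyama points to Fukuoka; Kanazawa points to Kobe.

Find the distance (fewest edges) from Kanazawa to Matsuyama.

Distance 0: Kanazawa.
Distance 1: Kobe, Osaka.
Distance 2: Fukuoka, Kyoto.
Distance 3: Nagasaki, Okayama.
Distance 4: Matsuyama, Sendai — contains Matsuyama.

4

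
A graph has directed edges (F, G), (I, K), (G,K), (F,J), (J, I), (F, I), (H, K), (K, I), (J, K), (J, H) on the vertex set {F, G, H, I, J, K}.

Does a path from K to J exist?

Explore from K.
Distance 1: reach I.
The search from K is exhausted; no directed path reaches J.

No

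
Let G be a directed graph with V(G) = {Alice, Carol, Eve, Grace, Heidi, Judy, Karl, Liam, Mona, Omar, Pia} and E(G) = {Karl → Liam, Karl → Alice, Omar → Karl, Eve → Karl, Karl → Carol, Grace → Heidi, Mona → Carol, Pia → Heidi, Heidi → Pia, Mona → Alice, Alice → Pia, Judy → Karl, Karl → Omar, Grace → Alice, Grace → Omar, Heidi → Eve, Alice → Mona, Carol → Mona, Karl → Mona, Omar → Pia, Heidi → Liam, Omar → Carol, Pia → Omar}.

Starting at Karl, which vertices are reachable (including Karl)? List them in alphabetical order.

Start at Karl.
Its neighbours: Alice, Carol, Liam, Mona, Omar.
Then their neighbours: Pia.
Then next layer: Heidi.
Then next layer: Eve.
Nothing further is reachable.

Alice, Carol, Eve, Heidi, Karl, Liam, Mona, Omar, Pia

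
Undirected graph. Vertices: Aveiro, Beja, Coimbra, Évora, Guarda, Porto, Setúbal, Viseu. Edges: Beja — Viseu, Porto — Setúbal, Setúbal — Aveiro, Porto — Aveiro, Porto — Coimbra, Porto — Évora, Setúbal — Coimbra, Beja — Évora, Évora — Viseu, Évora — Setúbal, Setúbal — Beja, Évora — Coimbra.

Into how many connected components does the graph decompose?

2

From Aveiro: component {Aveiro, Beja, Coimbra, Évora, Porto, Setúbal, Viseu}.
From Guarda: component {Guarda}.
That's 2 components.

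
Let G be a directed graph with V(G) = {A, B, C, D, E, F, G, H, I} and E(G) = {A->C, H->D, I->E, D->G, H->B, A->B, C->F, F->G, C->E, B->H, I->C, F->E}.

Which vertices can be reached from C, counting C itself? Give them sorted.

C, E, F, G

Start at C.
Its neighbours: E, F.
Then their neighbours: G.
Nothing further is reachable.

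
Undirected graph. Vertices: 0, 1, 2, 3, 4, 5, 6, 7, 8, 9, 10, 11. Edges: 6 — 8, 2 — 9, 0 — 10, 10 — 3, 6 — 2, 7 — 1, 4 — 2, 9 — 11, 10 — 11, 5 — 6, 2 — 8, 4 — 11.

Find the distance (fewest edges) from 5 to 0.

6

Distance 0: 5.
Distance 1: 6.
Distance 2: 2, 8.
Distance 3: 4, 9.
Distance 4: 11.
Distance 5: 10.
Distance 6: 0, 3 — contains 0.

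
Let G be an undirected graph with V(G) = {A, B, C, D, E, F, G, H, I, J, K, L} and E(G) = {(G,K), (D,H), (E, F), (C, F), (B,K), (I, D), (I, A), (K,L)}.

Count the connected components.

From A: component {A, D, H, I}.
From B: component {B, G, K, L}.
From C: component {C, E, F}.
From J: component {J}.
That's 4 components.

4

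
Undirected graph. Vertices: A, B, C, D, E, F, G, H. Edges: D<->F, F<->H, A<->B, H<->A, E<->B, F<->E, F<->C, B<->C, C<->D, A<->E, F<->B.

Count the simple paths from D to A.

D–C–B–A
D–C–B–E–A
D–C–B–E–F–H–A
D–C–B–F–E–A
D–C–B–F–H–A
D–C–F–B–A
D–C–F–B–E–A
D–C–F–E–A
... and 9 more.

17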